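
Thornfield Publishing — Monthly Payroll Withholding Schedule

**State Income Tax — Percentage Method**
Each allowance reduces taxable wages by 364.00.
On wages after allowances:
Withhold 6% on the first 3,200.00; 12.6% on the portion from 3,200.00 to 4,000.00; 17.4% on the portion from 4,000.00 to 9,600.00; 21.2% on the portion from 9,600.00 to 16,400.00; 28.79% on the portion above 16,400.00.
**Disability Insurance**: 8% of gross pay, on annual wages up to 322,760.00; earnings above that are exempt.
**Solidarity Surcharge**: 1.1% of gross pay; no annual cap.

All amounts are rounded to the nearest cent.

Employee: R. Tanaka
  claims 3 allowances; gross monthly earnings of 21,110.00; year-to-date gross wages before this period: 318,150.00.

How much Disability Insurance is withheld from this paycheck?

368.80

Disability Insurance: cap 322,760.00 − YTD 318,150.00 = 4,610.00 subject; 8% × 4,610.00 = 368.80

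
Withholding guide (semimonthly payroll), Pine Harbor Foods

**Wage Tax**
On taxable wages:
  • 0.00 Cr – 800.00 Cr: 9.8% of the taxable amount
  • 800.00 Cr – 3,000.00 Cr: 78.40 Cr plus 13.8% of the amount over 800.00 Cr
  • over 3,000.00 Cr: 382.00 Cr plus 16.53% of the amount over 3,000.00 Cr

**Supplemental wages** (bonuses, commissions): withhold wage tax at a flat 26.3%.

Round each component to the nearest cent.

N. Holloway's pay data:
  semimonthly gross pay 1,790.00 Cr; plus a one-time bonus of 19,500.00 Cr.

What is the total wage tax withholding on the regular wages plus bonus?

Wage Tax: taxable = 1,790.00 Cr
  78.40 Cr + 13.8% × (1,790.00 Cr − 800.00 Cr) = 78.40 Cr + 13.8% × 990.00 Cr = 215.02 Cr
Supplemental (26.3% flat on bonus): 26.3% × 19,500.00 Cr = 5,128.50 Cr
Total wage tax: 215.02 Cr + 5,128.50 Cr = 5,343.52 Cr

5,343.52 Cr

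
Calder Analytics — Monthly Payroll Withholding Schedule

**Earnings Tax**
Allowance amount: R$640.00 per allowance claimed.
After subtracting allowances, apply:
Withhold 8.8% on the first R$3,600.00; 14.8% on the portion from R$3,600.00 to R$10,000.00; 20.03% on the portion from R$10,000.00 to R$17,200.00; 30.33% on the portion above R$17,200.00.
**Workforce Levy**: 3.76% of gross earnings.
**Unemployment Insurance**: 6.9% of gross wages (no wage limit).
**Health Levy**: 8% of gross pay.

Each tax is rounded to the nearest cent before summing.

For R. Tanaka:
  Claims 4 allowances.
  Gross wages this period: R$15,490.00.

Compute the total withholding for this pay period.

Earnings Tax: taxable = R$15,490.00 − 4×R$640.00 = R$12,930.00
  R$1,264.00 + 20.03% × (R$12,930.00 − R$10,000.00) = R$1,264.00 + 20.03% × R$2,930.00 = R$1,850.88
Workforce Levy: 3.76% × R$15,490.00 = R$582.42
Unemployment Insurance: 6.9% × R$15,490.00 = R$1,068.81
Health Levy: 8% × R$15,490.00 = R$1,239.20
Total: R$1,850.88 + R$582.42 + R$1,068.81 + R$1,239.20 = R$4,741.31

R$4,741.31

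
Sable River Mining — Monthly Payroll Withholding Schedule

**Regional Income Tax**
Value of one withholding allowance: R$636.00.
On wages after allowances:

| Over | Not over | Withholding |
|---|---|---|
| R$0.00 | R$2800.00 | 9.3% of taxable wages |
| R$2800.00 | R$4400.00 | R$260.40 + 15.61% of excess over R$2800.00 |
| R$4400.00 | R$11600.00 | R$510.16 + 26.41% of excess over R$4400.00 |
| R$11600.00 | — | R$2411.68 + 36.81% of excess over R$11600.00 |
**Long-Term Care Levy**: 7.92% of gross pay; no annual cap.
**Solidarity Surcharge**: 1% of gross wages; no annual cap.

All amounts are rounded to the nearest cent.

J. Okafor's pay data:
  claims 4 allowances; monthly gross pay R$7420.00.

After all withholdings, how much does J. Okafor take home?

Regional Income Tax: taxable = R$7420.00 − 4×R$636.00 = R$4876.00
  R$510.16 + 26.41% × (R$4876.00 − R$4400.00) = R$510.16 + 26.41% × R$476.00 = R$635.87
Long-Term Care Levy: 7.92% × R$7420.00 = R$587.66
Solidarity Surcharge: 1% × R$7420.00 = R$74.20
Total withheld: R$635.87 + R$587.66 + R$74.20 = R$1297.73
Net pay: R$7420.00 − R$1297.73 = R$6122.27

R$6122.27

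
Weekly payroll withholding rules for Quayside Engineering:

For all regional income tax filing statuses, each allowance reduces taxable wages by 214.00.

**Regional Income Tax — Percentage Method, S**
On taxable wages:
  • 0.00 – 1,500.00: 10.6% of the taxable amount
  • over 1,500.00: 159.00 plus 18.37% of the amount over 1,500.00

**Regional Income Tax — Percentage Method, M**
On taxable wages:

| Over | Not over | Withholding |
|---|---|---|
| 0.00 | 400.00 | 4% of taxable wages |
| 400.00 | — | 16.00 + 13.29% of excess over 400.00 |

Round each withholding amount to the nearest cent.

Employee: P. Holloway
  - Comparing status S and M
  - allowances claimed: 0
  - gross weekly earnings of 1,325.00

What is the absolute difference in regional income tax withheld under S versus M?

1.52

Regional Income Tax (S): taxable = 1,325.00
  10.6% × 1,325.00 = 140.45
Regional Income Tax (M): taxable = 1,325.00
  16.00 + 13.29% × (1,325.00 − 400.00) = 16.00 + 13.29% × 925.00 = 138.93
Difference: |140.45 − 138.93| = 1.52 (higher under S)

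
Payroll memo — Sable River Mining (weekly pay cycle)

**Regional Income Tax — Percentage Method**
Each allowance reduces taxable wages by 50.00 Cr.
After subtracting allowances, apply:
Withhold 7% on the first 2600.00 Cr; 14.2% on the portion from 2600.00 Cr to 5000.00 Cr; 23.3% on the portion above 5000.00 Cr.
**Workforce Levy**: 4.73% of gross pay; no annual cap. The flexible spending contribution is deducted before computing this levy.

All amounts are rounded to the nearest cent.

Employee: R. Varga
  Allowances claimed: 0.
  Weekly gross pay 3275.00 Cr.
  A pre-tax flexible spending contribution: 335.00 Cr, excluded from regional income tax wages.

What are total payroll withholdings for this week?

369.34 Cr

Regional Income Tax: taxable = 3275.00 Cr − 335.00 Cr = 2940.00 Cr
  182.00 Cr + 14.2% × (2940.00 Cr − 2600.00 Cr) = 182.00 Cr + 14.2% × 340.00 Cr = 230.28 Cr
Workforce Levy: 4.73% × 2940.00 Cr = 139.06 Cr
Total: 230.28 Cr + 139.06 Cr = 369.34 Cr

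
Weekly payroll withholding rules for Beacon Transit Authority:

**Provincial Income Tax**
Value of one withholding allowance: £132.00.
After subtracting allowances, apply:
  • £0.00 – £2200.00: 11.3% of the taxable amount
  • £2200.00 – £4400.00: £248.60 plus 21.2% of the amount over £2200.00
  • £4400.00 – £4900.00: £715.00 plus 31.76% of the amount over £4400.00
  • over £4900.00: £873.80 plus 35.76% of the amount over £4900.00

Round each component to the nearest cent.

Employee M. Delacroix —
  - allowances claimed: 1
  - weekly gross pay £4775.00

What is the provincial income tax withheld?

£792.18

Provincial Income Tax: taxable = £4775.00 − 1×£132.00 = £4643.00
  £715.00 + 31.76% × (£4643.00 − £4400.00) = £715.00 + 31.76% × £243.00 = £792.18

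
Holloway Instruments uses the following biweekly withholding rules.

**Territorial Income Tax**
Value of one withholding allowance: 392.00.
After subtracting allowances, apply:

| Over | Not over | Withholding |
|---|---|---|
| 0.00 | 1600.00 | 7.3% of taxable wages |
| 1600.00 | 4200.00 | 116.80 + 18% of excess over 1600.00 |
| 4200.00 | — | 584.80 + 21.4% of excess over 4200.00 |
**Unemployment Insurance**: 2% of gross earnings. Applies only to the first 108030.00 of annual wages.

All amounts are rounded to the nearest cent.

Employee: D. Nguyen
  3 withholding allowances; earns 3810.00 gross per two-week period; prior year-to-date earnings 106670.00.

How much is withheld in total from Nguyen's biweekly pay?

330.12

Territorial Income Tax: taxable = 3810.00 − 3×392.00 = 2634.00
  116.80 + 18% × (2634.00 − 1600.00) = 116.80 + 18% × 1034.00 = 302.92
Unemployment Insurance: cap 108030.00 − YTD 106670.00 = 1360.00 subject; 2% × 1360.00 = 27.20
Total: 302.92 + 27.20 = 330.12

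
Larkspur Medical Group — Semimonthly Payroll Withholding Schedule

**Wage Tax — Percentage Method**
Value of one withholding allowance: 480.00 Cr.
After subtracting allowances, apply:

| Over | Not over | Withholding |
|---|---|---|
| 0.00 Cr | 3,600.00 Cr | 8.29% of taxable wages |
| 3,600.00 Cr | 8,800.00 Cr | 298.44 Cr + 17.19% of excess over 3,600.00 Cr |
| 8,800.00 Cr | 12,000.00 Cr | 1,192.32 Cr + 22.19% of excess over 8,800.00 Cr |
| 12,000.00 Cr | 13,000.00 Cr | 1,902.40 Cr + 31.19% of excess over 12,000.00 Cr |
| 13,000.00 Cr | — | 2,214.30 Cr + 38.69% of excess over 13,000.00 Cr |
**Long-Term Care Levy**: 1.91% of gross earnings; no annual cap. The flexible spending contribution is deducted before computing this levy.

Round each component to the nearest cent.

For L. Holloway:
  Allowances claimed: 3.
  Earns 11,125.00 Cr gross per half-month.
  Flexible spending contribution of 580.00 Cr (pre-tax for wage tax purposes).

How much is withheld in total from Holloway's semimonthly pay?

1,461.41 Cr

Wage Tax: taxable = 11,125.00 Cr − 580.00 Cr − 3×480.00 Cr = 9,105.00 Cr
  1,192.32 Cr + 22.19% × (9,105.00 Cr − 8,800.00 Cr) = 1,192.32 Cr + 22.19% × 305.00 Cr = 1,260.00 Cr
Long-Term Care Levy: 1.91% × 10,545.00 Cr = 201.41 Cr
Total: 1,260.00 Cr + 201.41 Cr = 1,461.41 Cr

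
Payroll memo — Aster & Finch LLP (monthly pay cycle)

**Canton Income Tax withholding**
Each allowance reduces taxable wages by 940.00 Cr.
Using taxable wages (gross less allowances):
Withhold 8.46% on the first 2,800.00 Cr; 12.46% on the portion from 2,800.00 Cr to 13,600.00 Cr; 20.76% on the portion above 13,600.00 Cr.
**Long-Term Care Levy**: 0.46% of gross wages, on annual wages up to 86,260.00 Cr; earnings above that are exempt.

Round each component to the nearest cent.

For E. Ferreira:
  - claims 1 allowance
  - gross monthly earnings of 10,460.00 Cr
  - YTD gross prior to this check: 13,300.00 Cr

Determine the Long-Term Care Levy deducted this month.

Long-Term Care Levy: 0.46% × 10,460.00 Cr = 48.12 Cr

48.12 Cr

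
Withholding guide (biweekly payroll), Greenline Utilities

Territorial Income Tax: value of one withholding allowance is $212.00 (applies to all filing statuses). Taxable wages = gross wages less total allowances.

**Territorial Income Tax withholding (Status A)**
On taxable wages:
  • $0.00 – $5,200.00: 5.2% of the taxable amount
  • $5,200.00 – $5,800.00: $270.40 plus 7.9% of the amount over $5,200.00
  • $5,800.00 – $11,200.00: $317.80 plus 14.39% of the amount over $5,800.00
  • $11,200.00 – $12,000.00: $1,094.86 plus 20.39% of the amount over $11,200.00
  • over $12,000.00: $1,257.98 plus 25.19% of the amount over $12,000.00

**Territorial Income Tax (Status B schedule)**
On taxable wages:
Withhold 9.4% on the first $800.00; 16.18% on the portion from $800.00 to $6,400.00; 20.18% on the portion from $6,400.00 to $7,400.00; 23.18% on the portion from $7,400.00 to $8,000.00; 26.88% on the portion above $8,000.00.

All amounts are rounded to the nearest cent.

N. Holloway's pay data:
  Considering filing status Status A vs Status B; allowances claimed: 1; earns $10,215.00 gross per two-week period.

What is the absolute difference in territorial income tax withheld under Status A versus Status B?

Territorial Income Tax (Status A): taxable = $10,215.00 − 1×$212.00 = $10,003.00
  $317.80 + 14.39% × ($10,003.00 − $5,800.00) = $317.80 + 14.39% × $4,203.00 = $922.61
Territorial Income Tax (Status B): taxable = $10,215.00 − 1×$212.00 = $10,003.00
  $1,322.16 + 26.88% × ($10,003.00 − $8,000.00) = $1,322.16 + 26.88% × $2,003.00 = $1,860.57
Difference: |$922.61 − $1,860.57| = $937.96 (higher under Status B)

$937.96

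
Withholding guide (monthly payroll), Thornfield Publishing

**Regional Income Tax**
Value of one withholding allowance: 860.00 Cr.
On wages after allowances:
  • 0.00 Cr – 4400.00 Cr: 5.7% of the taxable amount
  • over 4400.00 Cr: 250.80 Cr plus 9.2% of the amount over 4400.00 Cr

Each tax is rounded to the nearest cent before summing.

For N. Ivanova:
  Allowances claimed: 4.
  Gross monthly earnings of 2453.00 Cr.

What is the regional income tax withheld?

Regional Income Tax: taxable = 2453.00 Cr − 4×860.00 Cr = -987.00 Cr
  Taxable ≤ 0 → 0.00 Cr

0.00 Cr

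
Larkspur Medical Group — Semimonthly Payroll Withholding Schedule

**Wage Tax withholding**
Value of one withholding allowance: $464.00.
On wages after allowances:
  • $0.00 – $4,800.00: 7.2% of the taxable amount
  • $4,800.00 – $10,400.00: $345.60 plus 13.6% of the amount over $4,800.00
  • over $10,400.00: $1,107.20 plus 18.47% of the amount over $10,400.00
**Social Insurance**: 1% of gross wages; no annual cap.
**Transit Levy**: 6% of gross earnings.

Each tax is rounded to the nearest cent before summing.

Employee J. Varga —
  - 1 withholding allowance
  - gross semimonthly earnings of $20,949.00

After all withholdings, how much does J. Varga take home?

Wage Tax: taxable = $20,949.00 − 1×$464.00 = $20,485.00
  $1,107.20 + 18.47% × ($20,485.00 − $10,400.00) = $1,107.20 + 18.47% × $10,085.00 = $2,969.90
Social Insurance: 1% × $20,949.00 = $209.49
Transit Levy: 6% × $20,949.00 = $1,256.94
Total withheld: $2,969.90 + $209.49 + $1,256.94 = $4,436.33
Net pay: $20,949.00 − $4,436.33 = $16,512.67

$16,512.67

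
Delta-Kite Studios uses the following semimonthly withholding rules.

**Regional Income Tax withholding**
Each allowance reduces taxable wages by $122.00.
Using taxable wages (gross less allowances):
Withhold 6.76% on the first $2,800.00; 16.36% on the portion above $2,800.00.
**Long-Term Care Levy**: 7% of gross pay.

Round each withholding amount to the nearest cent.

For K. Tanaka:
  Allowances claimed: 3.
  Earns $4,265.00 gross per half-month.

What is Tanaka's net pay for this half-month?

$3,597.37

Regional Income Tax: taxable = $4,265.00 − 3×$122.00 = $3,899.00
  $189.28 + 16.36% × ($3,899.00 − $2,800.00) = $189.28 + 16.36% × $1,099.00 = $369.08
Long-Term Care Levy: 7% × $4,265.00 = $298.55
Total withheld: $369.08 + $298.55 = $667.63
Net pay: $4,265.00 − $667.63 = $3,597.37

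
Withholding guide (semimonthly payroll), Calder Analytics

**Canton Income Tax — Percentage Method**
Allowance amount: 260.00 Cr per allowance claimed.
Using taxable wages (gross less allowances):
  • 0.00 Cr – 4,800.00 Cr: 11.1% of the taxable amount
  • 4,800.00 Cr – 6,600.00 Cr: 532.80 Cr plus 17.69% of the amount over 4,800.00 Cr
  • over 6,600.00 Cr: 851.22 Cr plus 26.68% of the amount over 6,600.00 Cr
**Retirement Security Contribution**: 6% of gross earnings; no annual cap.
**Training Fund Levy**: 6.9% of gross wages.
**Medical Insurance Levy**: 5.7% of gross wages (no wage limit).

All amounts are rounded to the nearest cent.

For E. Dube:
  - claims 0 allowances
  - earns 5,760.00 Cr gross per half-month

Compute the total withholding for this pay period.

Canton Income Tax: taxable = 5,760.00 Cr
  532.80 Cr + 17.69% × (5,760.00 Cr − 4,800.00 Cr) = 532.80 Cr + 17.69% × 960.00 Cr = 702.62 Cr
Retirement Security Contribution: 6% × 5,760.00 Cr = 345.60 Cr
Training Fund Levy: 6.9% × 5,760.00 Cr = 397.44 Cr
Medical Insurance Levy: 5.7% × 5,760.00 Cr = 328.32 Cr
Total: 702.62 Cr + 345.60 Cr + 397.44 Cr + 328.32 Cr = 1,773.98 Cr

1,773.98 Cr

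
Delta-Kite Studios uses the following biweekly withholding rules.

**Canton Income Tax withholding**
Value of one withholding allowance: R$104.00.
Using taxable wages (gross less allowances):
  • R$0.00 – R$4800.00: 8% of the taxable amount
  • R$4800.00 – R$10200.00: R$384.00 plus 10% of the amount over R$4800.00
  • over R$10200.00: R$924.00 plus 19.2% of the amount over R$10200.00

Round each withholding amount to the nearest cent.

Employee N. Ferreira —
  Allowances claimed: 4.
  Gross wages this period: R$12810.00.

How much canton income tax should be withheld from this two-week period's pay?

Canton Income Tax: taxable = R$12810.00 − 4×R$104.00 = R$12394.00
  R$924.00 + 19.2% × (R$12394.00 − R$10200.00) = R$924.00 + 19.2% × R$2194.00 = R$1345.25

R$1345.25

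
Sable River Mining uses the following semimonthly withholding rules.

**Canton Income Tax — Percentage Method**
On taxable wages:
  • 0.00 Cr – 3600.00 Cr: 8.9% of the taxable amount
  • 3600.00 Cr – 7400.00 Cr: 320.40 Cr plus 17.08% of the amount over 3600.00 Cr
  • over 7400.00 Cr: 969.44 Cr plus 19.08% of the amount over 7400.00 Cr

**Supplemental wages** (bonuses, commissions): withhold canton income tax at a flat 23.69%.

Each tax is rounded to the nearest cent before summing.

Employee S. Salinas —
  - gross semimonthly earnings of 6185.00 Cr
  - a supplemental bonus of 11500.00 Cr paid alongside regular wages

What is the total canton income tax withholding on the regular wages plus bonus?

3486.27 Cr

Canton Income Tax: taxable = 6185.00 Cr
  320.40 Cr + 17.08% × (6185.00 Cr − 3600.00 Cr) = 320.40 Cr + 17.08% × 2585.00 Cr = 761.92 Cr
Supplemental (23.69% flat on bonus): 23.69% × 11500.00 Cr = 2724.35 Cr
Total canton income tax: 761.92 Cr + 2724.35 Cr = 3486.27 Cr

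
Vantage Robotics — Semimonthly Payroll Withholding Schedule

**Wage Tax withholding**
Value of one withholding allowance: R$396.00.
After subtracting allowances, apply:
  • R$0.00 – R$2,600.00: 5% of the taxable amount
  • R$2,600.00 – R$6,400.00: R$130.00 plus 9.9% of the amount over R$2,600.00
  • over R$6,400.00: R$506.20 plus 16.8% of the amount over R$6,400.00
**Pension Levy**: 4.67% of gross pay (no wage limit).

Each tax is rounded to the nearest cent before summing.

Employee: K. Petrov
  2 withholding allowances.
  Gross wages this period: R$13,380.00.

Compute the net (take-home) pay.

R$11,209.37

Wage Tax: taxable = R$13,380.00 − 2×R$396.00 = R$12,588.00
  R$506.20 + 16.8% × (R$12,588.00 − R$6,400.00) = R$506.20 + 16.8% × R$6,188.00 = R$1,545.78
Pension Levy: 4.67% × R$13,380.00 = R$624.85
Total withheld: R$1,545.78 + R$624.85 = R$2,170.63
Net pay: R$13,380.00 − R$2,170.63 = R$11,209.37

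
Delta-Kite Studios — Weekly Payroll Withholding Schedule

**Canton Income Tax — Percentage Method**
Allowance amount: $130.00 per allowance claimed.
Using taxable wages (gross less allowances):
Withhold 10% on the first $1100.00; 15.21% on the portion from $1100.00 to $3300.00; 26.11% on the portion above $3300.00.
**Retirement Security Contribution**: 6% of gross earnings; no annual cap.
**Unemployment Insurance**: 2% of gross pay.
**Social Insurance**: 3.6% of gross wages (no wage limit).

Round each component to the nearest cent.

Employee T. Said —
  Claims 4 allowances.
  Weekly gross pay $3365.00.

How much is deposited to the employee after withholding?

Canton Income Tax: taxable = $3365.00 − 4×$130.00 = $2845.00
  $110.00 + 15.21% × ($2845.00 − $1100.00) = $110.00 + 15.21% × $1745.00 = $375.41
Retirement Security Contribution: 6% × $3365.00 = $201.90
Unemployment Insurance: 2% × $3365.00 = $67.30
Social Insurance: 3.6% × $3365.00 = $121.14
Total withheld: $375.41 + $201.90 + $67.30 + $121.14 = $765.75
Net pay: $3365.00 − $765.75 = $2599.25

$2599.25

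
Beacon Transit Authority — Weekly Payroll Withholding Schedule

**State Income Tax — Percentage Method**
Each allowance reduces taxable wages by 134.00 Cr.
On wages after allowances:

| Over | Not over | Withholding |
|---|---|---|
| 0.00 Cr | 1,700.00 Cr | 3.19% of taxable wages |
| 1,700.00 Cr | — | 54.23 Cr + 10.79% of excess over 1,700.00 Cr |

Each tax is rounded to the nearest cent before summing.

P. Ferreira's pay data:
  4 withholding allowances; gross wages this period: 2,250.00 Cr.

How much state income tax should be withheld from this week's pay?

55.74 Cr

State Income Tax: taxable = 2,250.00 Cr − 4×134.00 Cr = 1,714.00 Cr
  54.23 Cr + 10.79% × (1,714.00 Cr − 1,700.00 Cr) = 54.23 Cr + 10.79% × 14.00 Cr = 55.74 Cr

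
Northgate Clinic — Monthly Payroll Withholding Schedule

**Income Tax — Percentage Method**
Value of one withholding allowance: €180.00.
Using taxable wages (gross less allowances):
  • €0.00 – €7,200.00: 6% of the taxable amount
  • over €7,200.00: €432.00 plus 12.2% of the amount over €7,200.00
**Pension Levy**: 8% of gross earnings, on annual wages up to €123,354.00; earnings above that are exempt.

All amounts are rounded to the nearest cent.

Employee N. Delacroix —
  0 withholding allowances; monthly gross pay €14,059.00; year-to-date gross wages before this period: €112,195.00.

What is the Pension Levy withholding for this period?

Pension Levy: cap €123,354.00 − YTD €112,195.00 = €11,159.00 subject; 8% × €11,159.00 = €892.72

€892.72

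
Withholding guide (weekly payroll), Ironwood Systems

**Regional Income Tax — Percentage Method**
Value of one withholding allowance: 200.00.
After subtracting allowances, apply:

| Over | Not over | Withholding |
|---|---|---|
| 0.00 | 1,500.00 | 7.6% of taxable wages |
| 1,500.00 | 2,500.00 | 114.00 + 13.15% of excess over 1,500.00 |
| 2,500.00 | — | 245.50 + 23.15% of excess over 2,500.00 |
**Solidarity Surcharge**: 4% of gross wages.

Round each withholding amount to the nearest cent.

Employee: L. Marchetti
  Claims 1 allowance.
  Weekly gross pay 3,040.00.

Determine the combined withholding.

445.81

Regional Income Tax: taxable = 3,040.00 − 1×200.00 = 2,840.00
  245.50 + 23.15% × (2,840.00 − 2,500.00) = 245.50 + 23.15% × 340.00 = 324.21
Solidarity Surcharge: 4% × 3,040.00 = 121.60
Total: 324.21 + 121.60 = 445.81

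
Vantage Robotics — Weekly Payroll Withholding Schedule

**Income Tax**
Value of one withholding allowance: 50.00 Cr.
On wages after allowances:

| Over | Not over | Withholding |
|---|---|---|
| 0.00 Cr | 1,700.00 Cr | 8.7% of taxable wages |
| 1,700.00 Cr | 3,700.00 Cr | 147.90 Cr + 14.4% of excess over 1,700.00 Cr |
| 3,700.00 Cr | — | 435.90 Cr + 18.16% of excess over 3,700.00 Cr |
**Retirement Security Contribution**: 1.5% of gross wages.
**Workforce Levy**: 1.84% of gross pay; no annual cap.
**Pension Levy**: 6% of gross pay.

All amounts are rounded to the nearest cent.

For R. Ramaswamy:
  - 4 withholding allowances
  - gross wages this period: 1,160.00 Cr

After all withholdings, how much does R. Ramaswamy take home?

Income Tax: taxable = 1,160.00 Cr − 4×50.00 Cr = 960.00 Cr
  8.7% × 960.00 Cr = 83.52 Cr
Retirement Security Contribution: 1.5% × 1,160.00 Cr = 17.40 Cr
Workforce Levy: 1.84% × 1,160.00 Cr = 21.34 Cr
Pension Levy: 6% × 1,160.00 Cr = 69.60 Cr
Total withheld: 83.52 Cr + 17.40 Cr + 21.34 Cr + 69.60 Cr = 191.86 Cr
Net pay: 1,160.00 Cr − 191.86 Cr = 968.14 Cr

968.14 Cr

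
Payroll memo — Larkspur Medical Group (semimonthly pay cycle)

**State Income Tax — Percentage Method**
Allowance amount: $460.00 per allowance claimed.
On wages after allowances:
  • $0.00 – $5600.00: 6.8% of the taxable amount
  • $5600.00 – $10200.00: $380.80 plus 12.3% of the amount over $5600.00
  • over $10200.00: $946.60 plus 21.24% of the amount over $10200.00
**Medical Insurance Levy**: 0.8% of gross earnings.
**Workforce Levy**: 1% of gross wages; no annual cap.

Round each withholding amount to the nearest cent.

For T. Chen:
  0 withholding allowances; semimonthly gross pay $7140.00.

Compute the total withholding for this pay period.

$698.74

State Income Tax: taxable = $7140.00
  $380.80 + 12.3% × ($7140.00 − $5600.00) = $380.80 + 12.3% × $1540.00 = $570.22
Medical Insurance Levy: 0.8% × $7140.00 = $57.12
Workforce Levy: 1% × $7140.00 = $71.40
Total: $570.22 + $57.12 + $71.40 = $698.74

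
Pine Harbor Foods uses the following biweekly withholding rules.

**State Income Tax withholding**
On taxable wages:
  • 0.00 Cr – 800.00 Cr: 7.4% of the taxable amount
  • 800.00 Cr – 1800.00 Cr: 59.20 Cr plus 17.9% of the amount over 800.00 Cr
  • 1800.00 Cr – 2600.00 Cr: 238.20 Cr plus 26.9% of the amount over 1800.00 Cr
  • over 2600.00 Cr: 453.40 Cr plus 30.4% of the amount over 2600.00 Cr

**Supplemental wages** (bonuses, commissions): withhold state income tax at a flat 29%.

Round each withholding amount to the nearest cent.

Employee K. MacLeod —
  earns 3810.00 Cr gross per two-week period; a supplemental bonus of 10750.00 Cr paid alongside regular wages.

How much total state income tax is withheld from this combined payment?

3938.74 Cr

State Income Tax: taxable = 3810.00 Cr
  453.40 Cr + 30.4% × (3810.00 Cr − 2600.00 Cr) = 453.40 Cr + 30.4% × 1210.00 Cr = 821.24 Cr
Supplemental (29% flat on bonus): 29% × 10750.00 Cr = 3117.50 Cr
Total state income tax: 821.24 Cr + 3117.50 Cr = 3938.74 Cr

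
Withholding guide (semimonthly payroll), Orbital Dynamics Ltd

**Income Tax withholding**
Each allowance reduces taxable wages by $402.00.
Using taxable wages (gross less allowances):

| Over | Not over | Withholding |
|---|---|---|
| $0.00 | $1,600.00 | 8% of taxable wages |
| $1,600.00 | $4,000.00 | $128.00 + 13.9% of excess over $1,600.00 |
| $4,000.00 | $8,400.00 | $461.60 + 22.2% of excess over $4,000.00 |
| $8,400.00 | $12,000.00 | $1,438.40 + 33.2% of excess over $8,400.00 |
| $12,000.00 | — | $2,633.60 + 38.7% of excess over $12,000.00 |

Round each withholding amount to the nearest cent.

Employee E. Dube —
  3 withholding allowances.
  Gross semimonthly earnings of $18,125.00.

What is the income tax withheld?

Income Tax: taxable = $18,125.00 − 3×$402.00 = $16,919.00
  $2,633.60 + 38.7% × ($16,919.00 − $12,000.00) = $2,633.60 + 38.7% × $4,919.00 = $4,537.25

$4,537.25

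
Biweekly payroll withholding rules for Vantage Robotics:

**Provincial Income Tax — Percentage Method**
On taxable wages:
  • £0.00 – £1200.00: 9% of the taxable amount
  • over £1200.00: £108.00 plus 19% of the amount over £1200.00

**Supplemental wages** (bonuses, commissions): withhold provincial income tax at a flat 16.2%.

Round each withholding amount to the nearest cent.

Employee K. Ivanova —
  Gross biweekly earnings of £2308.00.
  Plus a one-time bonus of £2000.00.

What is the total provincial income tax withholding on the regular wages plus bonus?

Provincial Income Tax: taxable = £2308.00
  £108.00 + 19% × (£2308.00 − £1200.00) = £108.00 + 19% × £1108.00 = £318.52
Supplemental (16.2% flat on bonus): 16.2% × £2000.00 = £324.00
Total provincial income tax: £318.52 + £324.00 = £642.52

£642.52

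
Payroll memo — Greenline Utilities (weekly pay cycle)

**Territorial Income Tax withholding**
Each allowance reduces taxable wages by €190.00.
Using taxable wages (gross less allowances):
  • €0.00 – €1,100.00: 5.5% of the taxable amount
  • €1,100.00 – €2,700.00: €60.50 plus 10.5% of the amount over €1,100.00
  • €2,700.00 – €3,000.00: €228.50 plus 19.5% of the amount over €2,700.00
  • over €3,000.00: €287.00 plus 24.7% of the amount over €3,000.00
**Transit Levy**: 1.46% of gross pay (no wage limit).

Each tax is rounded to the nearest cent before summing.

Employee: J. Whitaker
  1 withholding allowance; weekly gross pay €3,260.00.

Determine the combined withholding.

Territorial Income Tax: taxable = €3,260.00 − 1×€190.00 = €3,070.00
  €287.00 + 24.7% × (€3,070.00 − €3,000.00) = €287.00 + 24.7% × €70.00 = €304.29
Transit Levy: 1.46% × €3,260.00 = €47.60
Total: €304.29 + €47.60 = €351.89

€351.89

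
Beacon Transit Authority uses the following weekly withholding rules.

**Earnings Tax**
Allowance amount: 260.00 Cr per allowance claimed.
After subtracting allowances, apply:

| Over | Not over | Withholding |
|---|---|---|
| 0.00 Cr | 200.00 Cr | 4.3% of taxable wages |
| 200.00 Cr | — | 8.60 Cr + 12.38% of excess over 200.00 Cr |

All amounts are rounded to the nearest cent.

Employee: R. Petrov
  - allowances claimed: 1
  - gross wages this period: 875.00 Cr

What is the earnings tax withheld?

Earnings Tax: taxable = 875.00 Cr − 1×260.00 Cr = 615.00 Cr
  8.60 Cr + 12.38% × (615.00 Cr − 200.00 Cr) = 8.60 Cr + 12.38% × 415.00 Cr = 59.98 Cr

59.98 Cr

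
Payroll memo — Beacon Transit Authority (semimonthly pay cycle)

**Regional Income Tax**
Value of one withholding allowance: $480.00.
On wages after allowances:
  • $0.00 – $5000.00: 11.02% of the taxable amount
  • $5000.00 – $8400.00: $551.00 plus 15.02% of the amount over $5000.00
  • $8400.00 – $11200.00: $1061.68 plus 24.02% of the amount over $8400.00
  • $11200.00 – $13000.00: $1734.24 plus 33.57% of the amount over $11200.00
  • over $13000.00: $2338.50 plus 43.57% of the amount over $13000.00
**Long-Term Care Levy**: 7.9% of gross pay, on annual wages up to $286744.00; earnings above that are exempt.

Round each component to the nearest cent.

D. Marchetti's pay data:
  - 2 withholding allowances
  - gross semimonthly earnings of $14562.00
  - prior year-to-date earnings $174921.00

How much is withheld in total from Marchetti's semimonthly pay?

Regional Income Tax: taxable = $14562.00 − 2×$480.00 = $13602.00
  $2338.50 + 43.57% × ($13602.00 − $13000.00) = $2338.50 + 43.57% × $602.00 = $2600.79
Long-Term Care Levy: 7.9% × $14562.00 = $1150.40
Total: $2600.79 + $1150.40 = $3751.19

$3751.19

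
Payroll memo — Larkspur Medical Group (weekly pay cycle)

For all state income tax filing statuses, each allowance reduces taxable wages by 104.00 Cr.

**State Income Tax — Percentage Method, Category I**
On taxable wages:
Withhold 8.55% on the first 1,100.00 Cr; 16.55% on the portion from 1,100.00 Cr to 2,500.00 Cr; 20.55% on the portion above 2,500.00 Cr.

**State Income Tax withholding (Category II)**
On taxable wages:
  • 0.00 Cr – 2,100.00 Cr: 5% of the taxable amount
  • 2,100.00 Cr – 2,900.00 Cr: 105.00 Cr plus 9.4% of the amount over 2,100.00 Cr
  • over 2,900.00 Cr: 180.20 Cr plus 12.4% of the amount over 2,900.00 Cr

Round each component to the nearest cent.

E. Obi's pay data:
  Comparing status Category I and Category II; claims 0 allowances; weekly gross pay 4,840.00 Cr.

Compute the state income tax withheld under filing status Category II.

State Income Tax (Category II): taxable = 4,840.00 Cr
  180.20 Cr + 12.4% × (4,840.00 Cr − 2,900.00 Cr) = 180.20 Cr + 12.4% × 1,940.00 Cr = 420.76 Cr

420.76 Cr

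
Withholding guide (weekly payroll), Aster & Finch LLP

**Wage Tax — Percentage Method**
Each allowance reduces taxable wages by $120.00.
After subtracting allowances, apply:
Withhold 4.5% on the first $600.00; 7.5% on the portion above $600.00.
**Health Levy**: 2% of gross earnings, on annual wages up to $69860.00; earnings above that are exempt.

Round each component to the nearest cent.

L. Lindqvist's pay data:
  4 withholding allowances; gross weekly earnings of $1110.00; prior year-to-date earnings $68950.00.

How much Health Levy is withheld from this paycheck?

$18.20

Health Levy: cap $69860.00 − YTD $68950.00 = $910.00 subject; 2% × $910.00 = $18.20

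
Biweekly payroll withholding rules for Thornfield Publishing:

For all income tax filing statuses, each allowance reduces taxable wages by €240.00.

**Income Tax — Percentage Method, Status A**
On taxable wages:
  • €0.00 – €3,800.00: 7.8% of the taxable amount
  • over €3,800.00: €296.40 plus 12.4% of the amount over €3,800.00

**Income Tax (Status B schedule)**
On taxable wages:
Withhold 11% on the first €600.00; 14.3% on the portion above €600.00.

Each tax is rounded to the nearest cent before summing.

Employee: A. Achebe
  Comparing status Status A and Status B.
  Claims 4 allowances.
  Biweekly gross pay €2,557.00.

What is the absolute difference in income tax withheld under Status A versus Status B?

€84.00

Income Tax (Status A): taxable = €2,557.00 − 4×€240.00 = €1,597.00
  7.8% × €1,597.00 = €124.57
Income Tax (Status B): taxable = €2,557.00 − 4×€240.00 = €1,597.00
  €66.00 + 14.3% × (€1,597.00 − €600.00) = €66.00 + 14.3% × €997.00 = €208.57
Difference: |€124.57 − €208.57| = €84.00 (higher under Status B)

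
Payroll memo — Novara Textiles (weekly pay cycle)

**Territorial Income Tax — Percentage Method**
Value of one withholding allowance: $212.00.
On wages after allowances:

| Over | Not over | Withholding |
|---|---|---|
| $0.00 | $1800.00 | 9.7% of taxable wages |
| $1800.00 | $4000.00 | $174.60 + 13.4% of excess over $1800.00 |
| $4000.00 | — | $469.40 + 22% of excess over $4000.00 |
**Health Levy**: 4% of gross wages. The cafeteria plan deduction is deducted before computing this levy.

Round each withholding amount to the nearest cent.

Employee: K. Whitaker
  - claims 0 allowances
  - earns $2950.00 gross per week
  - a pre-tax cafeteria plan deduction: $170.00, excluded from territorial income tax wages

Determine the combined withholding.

$417.12

Territorial Income Tax: taxable = $2950.00 − $170.00 = $2780.00
  $174.60 + 13.4% × ($2780.00 − $1800.00) = $174.60 + 13.4% × $980.00 = $305.92
Health Levy: 4% × $2780.00 = $111.20
Total: $305.92 + $111.20 = $417.12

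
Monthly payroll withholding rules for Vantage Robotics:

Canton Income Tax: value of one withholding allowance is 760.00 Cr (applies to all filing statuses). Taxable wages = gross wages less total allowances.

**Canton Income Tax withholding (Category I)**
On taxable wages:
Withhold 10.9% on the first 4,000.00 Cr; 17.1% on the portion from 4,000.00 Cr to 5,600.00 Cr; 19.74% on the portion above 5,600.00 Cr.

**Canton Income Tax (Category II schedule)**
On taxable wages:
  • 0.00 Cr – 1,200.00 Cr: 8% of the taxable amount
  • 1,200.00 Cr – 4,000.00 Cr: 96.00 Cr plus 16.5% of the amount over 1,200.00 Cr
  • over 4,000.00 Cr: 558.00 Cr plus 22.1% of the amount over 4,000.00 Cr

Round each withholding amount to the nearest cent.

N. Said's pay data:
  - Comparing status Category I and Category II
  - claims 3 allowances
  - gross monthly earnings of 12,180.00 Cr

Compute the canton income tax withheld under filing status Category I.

Canton Income Tax (Category I): taxable = 12,180.00 Cr − 3×760.00 Cr = 9,900.00 Cr
  709.60 Cr + 19.74% × (9,900.00 Cr − 5,600.00 Cr) = 709.60 Cr + 19.74% × 4,300.00 Cr = 1,558.42 Cr

1,558.42 Cr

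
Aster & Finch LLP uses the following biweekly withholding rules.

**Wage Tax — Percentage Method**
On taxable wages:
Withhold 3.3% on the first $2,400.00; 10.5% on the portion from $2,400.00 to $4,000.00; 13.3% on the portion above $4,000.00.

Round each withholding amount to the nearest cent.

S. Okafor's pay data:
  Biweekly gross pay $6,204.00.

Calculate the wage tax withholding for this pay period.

Wage Tax: taxable = $6,204.00
  $247.20 + 13.3% × ($6,204.00 − $4,000.00) = $247.20 + 13.3% × $2,204.00 = $540.33

$540.33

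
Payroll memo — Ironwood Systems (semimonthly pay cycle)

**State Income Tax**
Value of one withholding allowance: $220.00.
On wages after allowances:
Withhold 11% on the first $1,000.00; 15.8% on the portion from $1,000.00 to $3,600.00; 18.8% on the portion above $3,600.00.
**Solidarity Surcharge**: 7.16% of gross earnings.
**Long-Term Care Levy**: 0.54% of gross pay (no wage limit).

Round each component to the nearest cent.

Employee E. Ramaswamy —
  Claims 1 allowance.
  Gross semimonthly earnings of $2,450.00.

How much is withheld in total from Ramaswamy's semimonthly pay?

$492.99

State Income Tax: taxable = $2,450.00 − 1×$220.00 = $2,230.00
  $110.00 + 15.8% × ($2,230.00 − $1,000.00) = $110.00 + 15.8% × $1,230.00 = $304.34
Solidarity Surcharge: 7.16% × $2,450.00 = $175.42
Long-Term Care Levy: 0.54% × $2,450.00 = $13.23
Total: $304.34 + $175.42 + $13.23 = $492.99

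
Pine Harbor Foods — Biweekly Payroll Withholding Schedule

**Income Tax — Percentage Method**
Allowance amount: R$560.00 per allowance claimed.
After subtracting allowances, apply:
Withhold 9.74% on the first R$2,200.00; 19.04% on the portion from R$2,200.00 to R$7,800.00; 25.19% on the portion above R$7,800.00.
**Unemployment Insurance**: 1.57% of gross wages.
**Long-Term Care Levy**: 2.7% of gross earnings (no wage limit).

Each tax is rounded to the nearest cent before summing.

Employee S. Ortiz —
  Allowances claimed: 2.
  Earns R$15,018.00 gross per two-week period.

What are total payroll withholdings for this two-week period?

R$3,457.88

Income Tax: taxable = R$15,018.00 − 2×R$560.00 = R$13,898.00
  R$1,280.52 + 25.19% × (R$13,898.00 − R$7,800.00) = R$1,280.52 + 25.19% × R$6,098.00 = R$2,816.61
Unemployment Insurance: 1.57% × R$15,018.00 = R$235.78
Long-Term Care Levy: 2.7% × R$15,018.00 = R$405.49
Total: R$2,816.61 + R$235.78 + R$405.49 = R$3,457.88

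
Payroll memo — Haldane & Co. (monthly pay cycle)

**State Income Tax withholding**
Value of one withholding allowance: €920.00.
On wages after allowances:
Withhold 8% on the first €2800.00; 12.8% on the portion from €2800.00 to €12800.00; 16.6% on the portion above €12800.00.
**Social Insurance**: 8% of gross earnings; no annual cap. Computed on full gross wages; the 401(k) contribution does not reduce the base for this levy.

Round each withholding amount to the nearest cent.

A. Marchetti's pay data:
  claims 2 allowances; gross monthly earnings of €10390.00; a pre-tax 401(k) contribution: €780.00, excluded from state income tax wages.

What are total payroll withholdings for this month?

State Income Tax: taxable = €10390.00 − €780.00 − 2×€920.00 = €7770.00
  €224.00 + 12.8% × (€7770.00 − €2800.00) = €224.00 + 12.8% × €4970.00 = €860.16
Social Insurance: 8% × €10390.00 = €831.20
Total: €860.16 + €831.20 = €1691.36

€1691.36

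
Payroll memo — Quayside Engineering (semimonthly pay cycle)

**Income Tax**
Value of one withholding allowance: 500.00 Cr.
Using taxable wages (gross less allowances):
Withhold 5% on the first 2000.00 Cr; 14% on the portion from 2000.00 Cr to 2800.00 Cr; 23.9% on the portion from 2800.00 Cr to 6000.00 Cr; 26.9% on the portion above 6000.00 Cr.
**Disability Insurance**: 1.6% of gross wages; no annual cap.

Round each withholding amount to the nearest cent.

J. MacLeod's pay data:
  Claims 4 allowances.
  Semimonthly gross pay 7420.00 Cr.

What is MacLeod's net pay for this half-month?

6463.10 Cr

Income Tax: taxable = 7420.00 Cr − 4×500.00 Cr = 5420.00 Cr
  212.00 Cr + 23.9% × (5420.00 Cr − 2800.00 Cr) = 212.00 Cr + 23.9% × 2620.00 Cr = 838.18 Cr
Disability Insurance: 1.6% × 7420.00 Cr = 118.72 Cr
Total withheld: 838.18 Cr + 118.72 Cr = 956.90 Cr
Net pay: 7420.00 Cr − 956.90 Cr = 6463.10 Cr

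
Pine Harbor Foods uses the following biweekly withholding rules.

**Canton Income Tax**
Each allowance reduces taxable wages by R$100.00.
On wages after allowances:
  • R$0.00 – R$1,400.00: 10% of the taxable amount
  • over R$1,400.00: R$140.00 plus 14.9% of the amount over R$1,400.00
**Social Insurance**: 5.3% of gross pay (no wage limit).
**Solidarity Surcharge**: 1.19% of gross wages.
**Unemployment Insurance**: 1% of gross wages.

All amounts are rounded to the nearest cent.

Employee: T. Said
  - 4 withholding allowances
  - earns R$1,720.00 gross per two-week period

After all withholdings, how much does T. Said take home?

Canton Income Tax: taxable = R$1,720.00 − 4×R$100.00 = R$1,320.00
  10% × R$1,320.00 = R$132.00
Social Insurance: 5.3% × R$1,720.00 = R$91.16
Solidarity Surcharge: 1.19% × R$1,720.00 = R$20.47
Unemployment Insurance: 1% × R$1,720.00 = R$17.20
Total withheld: R$132.00 + R$91.16 + R$20.47 + R$17.20 = R$260.83
Net pay: R$1,720.00 − R$260.83 = R$1,459.17

R$1,459.17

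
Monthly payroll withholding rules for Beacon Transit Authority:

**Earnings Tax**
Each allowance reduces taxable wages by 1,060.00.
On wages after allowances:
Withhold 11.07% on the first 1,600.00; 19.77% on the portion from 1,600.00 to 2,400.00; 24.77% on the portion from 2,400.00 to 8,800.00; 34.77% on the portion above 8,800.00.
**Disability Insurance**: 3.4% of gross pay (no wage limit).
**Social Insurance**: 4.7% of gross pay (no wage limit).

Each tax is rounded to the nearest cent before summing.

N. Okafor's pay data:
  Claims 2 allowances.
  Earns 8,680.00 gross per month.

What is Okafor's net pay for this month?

6,611.21

Earnings Tax: taxable = 8,680.00 − 2×1,060.00 = 6,560.00
  335.28 + 24.77% × (6,560.00 − 2,400.00) = 335.28 + 24.77% × 4,160.00 = 1,365.71
Disability Insurance: 3.4% × 8,680.00 = 295.12
Social Insurance: 4.7% × 8,680.00 = 407.96
Total withheld: 1,365.71 + 295.12 + 407.96 = 2,068.79
Net pay: 8,680.00 − 2,068.79 = 6,611.21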